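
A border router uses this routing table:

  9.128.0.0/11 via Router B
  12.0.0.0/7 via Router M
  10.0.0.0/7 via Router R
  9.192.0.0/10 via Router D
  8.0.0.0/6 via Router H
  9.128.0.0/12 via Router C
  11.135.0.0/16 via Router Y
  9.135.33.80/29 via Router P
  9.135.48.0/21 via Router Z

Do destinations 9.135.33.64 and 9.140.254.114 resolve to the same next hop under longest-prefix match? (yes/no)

9.135.33.64: longest match 9.128.0.0/12 -> Router C
9.140.254.114: longest match 9.128.0.0/12 -> Router C

yes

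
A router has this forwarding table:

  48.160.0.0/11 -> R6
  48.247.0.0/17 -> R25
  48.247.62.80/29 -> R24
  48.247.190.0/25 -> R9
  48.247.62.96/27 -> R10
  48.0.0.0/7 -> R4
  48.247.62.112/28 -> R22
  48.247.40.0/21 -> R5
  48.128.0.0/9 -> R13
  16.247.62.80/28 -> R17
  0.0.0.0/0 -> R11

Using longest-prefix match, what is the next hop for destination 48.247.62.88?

Routes whose prefix contains 48.247.62.88:
  0.0.0.0/0 (default, matches everything) -> R11
  48.0.0.0/7 (48.0.0.0 - 49.255.255.255) -> R4
  48.128.0.0/9 (48.128.0.0 - 48.255.255.255) -> R13
  48.247.0.0/17 (48.247.0.0 - 48.247.127.255) -> R25
More-specific entries that do NOT match:
  48.247.62.80/29 (48.247.62.80 - 48.247.62.87) does not contain 48.247.62.88
  48.247.62.112/28 (48.247.62.112 - 48.247.62.127) does not contain 48.247.62.88
  16.247.62.80/28 (16.247.62.80 - 16.247.62.95) does not contain 48.247.62.88
  48.247.62.96/27 (48.247.62.96 - 48.247.62.127) does not contain 48.247.62.88
  48.247.190.0/25 (48.247.190.0 - 48.247.190.127) does not contain 48.247.62.88
  48.247.40.0/21 (48.247.40.0 - 48.247.47.255) does not contain 48.247.62.88
Longest matching prefix is /17 -> next hop R25.

R25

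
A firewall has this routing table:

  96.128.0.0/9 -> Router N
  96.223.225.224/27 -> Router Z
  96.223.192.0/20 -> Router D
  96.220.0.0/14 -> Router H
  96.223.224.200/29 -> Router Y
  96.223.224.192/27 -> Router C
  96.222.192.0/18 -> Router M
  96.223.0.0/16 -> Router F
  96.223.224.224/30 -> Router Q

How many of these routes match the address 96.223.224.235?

Prefixes containing 96.223.224.235:
  96.128.0.0/9 (96.128.0.0 - 96.255.255.255)
  96.220.0.0/14 (96.220.0.0 - 96.223.255.255)
  96.223.0.0/16 (96.223.0.0 - 96.223.255.255)
Total matching entries: 3.

3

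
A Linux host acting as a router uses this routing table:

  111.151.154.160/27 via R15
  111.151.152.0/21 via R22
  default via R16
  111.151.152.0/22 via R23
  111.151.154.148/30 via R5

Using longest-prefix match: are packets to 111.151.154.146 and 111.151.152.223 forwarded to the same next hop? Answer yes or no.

111.151.154.146: longest match 111.151.152.0/22 -> R23
111.151.152.223: longest match 111.151.152.0/22 -> R23

yes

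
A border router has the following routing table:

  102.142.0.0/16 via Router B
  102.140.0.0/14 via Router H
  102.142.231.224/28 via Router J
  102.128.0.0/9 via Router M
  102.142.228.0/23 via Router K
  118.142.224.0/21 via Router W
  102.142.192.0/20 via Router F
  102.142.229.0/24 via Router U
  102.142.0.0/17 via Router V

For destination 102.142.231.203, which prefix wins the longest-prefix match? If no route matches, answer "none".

102.142.0.0/16

Entries matching 102.142.231.203:
  102.128.0.0/9 (102.128.0.0 - 102.255.255.255)
  102.140.0.0/14 (102.140.0.0 - 102.143.255.255)
  102.142.0.0/16 (102.142.0.0 - 102.142.255.255)
Most specific is 102.142.0.0/16.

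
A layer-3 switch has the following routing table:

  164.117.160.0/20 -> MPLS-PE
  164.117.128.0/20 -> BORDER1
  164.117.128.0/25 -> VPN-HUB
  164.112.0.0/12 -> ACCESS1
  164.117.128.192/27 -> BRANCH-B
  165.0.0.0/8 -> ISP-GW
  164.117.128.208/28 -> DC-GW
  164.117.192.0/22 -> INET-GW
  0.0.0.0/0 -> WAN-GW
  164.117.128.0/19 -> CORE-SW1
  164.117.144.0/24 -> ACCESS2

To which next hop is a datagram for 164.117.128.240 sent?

BORDER1

Routes whose prefix contains 164.117.128.240:
  0.0.0.0/0 (default, matches everything) -> WAN-GW
  164.112.0.0/12 (164.112.0.0 - 164.127.255.255) -> ACCESS1
  164.117.128.0/19 (164.117.128.0 - 164.117.159.255) -> CORE-SW1
  164.117.128.0/20 (164.117.128.0 - 164.117.143.255) -> BORDER1
More-specific entries that do NOT match:
  164.117.128.208/28 (164.117.128.208 - 164.117.128.223) does not contain 164.117.128.240
  164.117.128.192/27 (164.117.128.192 - 164.117.128.223) does not contain 164.117.128.240
  164.117.128.0/25 (164.117.128.0 - 164.117.128.127) does not contain 164.117.128.240
  164.117.144.0/24 (164.117.144.0 - 164.117.144.255) does not contain 164.117.128.240
  164.117.192.0/22 (164.117.192.0 - 164.117.195.255) does not contain 164.117.128.240
Longest matching prefix is /20 -> next hop BORDER1.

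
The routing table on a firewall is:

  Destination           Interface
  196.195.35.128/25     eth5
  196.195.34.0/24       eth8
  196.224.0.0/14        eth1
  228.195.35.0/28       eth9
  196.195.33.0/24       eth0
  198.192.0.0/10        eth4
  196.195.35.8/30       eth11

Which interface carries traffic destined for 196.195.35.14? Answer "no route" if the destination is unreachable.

no route

No entry's prefix contains 196.195.35.14; there is no default route.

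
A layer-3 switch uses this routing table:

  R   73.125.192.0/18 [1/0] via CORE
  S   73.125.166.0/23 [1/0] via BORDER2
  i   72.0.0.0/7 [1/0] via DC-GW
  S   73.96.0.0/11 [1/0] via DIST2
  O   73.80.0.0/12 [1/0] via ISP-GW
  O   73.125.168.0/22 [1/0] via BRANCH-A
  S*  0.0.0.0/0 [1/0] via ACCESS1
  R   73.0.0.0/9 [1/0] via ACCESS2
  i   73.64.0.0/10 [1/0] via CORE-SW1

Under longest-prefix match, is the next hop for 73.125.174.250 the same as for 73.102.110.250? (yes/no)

yes

73.125.174.250: longest match 73.96.0.0/11 -> DIST2
73.102.110.250: longest match 73.96.0.0/11 -> DIST2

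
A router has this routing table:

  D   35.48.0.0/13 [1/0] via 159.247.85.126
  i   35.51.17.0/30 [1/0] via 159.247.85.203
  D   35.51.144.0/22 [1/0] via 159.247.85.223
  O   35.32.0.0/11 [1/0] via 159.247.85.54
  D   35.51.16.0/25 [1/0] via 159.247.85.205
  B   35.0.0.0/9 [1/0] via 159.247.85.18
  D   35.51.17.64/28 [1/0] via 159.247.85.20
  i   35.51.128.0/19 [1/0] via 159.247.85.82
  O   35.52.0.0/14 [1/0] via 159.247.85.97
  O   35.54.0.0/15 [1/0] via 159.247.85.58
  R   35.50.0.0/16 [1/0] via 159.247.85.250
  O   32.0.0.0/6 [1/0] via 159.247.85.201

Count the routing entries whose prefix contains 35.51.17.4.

Prefixes containing 35.51.17.4:
  32.0.0.0/6 (32.0.0.0 - 35.255.255.255)
  35.0.0.0/9 (35.0.0.0 - 35.127.255.255)
  35.32.0.0/11 (35.32.0.0 - 35.63.255.255)
  35.48.0.0/13 (35.48.0.0 - 35.55.255.255)
Total matching entries: 4.

4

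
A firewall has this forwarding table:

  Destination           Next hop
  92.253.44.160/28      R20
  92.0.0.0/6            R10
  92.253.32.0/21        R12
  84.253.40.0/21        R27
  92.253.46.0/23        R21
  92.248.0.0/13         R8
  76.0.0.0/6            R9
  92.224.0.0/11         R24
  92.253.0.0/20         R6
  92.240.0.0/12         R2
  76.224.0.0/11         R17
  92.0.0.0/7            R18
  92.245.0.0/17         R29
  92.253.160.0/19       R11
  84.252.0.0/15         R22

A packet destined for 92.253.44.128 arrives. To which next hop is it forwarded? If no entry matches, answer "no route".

Routes whose prefix contains 92.253.44.128:
  92.0.0.0/6 (92.0.0.0 - 95.255.255.255) -> R10
  92.0.0.0/7 (92.0.0.0 - 93.255.255.255) -> R18
  92.224.0.0/11 (92.224.0.0 - 92.255.255.255) -> R24
  92.240.0.0/12 (92.240.0.0 - 92.255.255.255) -> R2
  92.248.0.0/13 (92.248.0.0 - 92.255.255.255) -> R8
More-specific entries that do NOT match:
  92.253.44.160/28 (92.253.44.160 - 92.253.44.175) does not contain 92.253.44.128
  92.253.46.0/23 (92.253.46.0 - 92.253.47.255) does not contain 92.253.44.128
  92.253.32.0/21 (92.253.32.0 - 92.253.39.255) does not contain 92.253.44.128
  84.253.40.0/21 (84.253.40.0 - 84.253.47.255) does not contain 92.253.44.128
  92.253.0.0/20 (92.253.0.0 - 92.253.15.255) does not contain 92.253.44.128
  92.253.160.0/19 (92.253.160.0 - 92.253.191.255) does not contain 92.253.44.128
  92.245.0.0/17 (92.245.0.0 - 92.245.127.255) does not contain 92.253.44.128
  84.252.0.0/15 (84.252.0.0 - 84.253.255.255) does not contain 92.253.44.128
Longest matching prefix is /13 -> next hop R8.

R8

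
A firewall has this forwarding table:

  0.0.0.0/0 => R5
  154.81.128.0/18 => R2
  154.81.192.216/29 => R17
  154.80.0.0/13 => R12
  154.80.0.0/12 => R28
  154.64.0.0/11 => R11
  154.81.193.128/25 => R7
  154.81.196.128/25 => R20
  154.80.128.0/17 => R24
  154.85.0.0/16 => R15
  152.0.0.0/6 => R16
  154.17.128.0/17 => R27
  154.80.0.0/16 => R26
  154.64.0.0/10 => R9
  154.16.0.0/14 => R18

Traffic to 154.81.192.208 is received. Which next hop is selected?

Routes whose prefix contains 154.81.192.208:
  0.0.0.0/0 (default, matches everything) -> R5
  152.0.0.0/6 (152.0.0.0 - 155.255.255.255) -> R16
  154.64.0.0/10 (154.64.0.0 - 154.127.255.255) -> R9
  154.64.0.0/11 (154.64.0.0 - 154.95.255.255) -> R11
  154.80.0.0/12 (154.80.0.0 - 154.95.255.255) -> R28
  154.80.0.0/13 (154.80.0.0 - 154.87.255.255) -> R12
More-specific entries that do NOT match:
  154.81.192.216/29 (154.81.192.216 - 154.81.192.223) does not contain 154.81.192.208
  154.81.193.128/25 (154.81.193.128 - 154.81.193.255) does not contain 154.81.192.208
  154.81.196.128/25 (154.81.196.128 - 154.81.196.255) does not contain 154.81.192.208
  154.81.128.0/18 (154.81.128.0 - 154.81.191.255) does not contain 154.81.192.208
  154.80.128.0/17 (154.80.128.0 - 154.80.255.255) does not contain 154.81.192.208
  154.17.128.0/17 (154.17.128.0 - 154.17.255.255) does not contain 154.81.192.208
  154.85.0.0/16 (154.85.0.0 - 154.85.255.255) does not contain 154.81.192.208
  154.80.0.0/16 (154.80.0.0 - 154.80.255.255) does not contain 154.81.192.208
  154.16.0.0/14 (154.16.0.0 - 154.19.255.255) does not contain 154.81.192.208
Longest matching prefix is /13 -> next hop R12.

R12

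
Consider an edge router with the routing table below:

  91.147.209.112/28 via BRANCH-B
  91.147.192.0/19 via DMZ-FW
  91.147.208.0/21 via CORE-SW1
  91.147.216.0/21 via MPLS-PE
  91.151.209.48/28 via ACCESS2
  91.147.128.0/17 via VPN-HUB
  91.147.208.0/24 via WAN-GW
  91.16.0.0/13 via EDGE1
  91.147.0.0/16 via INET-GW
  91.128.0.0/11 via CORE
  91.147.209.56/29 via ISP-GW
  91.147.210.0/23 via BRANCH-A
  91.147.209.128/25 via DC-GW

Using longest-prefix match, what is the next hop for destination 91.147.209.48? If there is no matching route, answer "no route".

CORE-SW1

Routes whose prefix contains 91.147.209.48:
  91.128.0.0/11 (91.128.0.0 - 91.159.255.255) -> CORE
  91.147.0.0/16 (91.147.0.0 - 91.147.255.255) -> INET-GW
  91.147.128.0/17 (91.147.128.0 - 91.147.255.255) -> VPN-HUB
  91.147.192.0/19 (91.147.192.0 - 91.147.223.255) -> DMZ-FW
  91.147.208.0/21 (91.147.208.0 - 91.147.215.255) -> CORE-SW1
More-specific entries that do NOT match:
  91.147.209.56/29 (91.147.209.56 - 91.147.209.63) does not contain 91.147.209.48
  91.147.209.112/28 (91.147.209.112 - 91.147.209.127) does not contain 91.147.209.48
  91.151.209.48/28 (91.151.209.48 - 91.151.209.63) does not contain 91.147.209.48
  91.147.209.128/25 (91.147.209.128 - 91.147.209.255) does not contain 91.147.209.48
  91.147.208.0/24 (91.147.208.0 - 91.147.208.255) does not contain 91.147.209.48
  91.147.210.0/23 (91.147.210.0 - 91.147.211.255) does not contain 91.147.209.48
Longest matching prefix is /21 -> next hop CORE-SW1.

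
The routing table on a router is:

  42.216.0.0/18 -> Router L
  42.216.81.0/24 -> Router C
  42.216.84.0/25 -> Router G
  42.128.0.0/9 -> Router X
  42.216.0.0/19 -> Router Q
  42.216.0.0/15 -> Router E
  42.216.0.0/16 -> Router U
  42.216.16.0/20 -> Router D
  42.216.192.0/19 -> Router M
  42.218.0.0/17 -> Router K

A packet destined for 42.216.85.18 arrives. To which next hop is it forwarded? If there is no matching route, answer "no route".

Router U

Routes whose prefix contains 42.216.85.18:
  42.128.0.0/9 (42.128.0.0 - 42.255.255.255) -> Router X
  42.216.0.0/15 (42.216.0.0 - 42.217.255.255) -> Router E
  42.216.0.0/16 (42.216.0.0 - 42.216.255.255) -> Router U
More-specific entries that do NOT match:
  42.216.84.0/25 (42.216.84.0 - 42.216.84.127) does not contain 42.216.85.18
  42.216.81.0/24 (42.216.81.0 - 42.216.81.255) does not contain 42.216.85.18
  42.216.16.0/20 (42.216.16.0 - 42.216.31.255) does not contain 42.216.85.18
  42.216.0.0/19 (42.216.0.0 - 42.216.31.255) does not contain 42.216.85.18
  42.216.192.0/19 (42.216.192.0 - 42.216.223.255) does not contain 42.216.85.18
  42.216.0.0/18 (42.216.0.0 - 42.216.63.255) does not contain 42.216.85.18
  42.218.0.0/17 (42.218.0.0 - 42.218.127.255) does not contain 42.216.85.18
Longest matching prefix is /16 -> next hop Router U.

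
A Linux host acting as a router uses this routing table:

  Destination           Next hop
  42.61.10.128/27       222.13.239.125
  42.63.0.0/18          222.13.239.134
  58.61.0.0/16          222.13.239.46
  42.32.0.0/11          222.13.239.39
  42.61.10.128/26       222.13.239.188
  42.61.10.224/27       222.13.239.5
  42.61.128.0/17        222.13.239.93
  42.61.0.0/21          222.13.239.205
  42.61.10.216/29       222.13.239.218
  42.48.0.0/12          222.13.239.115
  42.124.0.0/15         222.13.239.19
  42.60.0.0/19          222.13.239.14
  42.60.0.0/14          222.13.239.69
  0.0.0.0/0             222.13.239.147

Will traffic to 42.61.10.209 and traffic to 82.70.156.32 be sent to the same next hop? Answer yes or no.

no

42.61.10.209: longest match 42.60.0.0/14 -> 222.13.239.69
82.70.156.32: longest match 0.0.0.0/0 -> 222.13.239.147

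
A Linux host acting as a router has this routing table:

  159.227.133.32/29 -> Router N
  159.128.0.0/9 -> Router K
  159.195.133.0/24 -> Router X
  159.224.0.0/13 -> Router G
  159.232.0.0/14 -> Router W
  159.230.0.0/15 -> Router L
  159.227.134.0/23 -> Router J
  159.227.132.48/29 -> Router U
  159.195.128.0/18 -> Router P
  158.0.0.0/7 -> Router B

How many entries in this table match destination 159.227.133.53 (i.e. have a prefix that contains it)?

3

Prefixes containing 159.227.133.53:
  158.0.0.0/7 (158.0.0.0 - 159.255.255.255)
  159.128.0.0/9 (159.128.0.0 - 159.255.255.255)
  159.224.0.0/13 (159.224.0.0 - 159.231.255.255)
Total matching entries: 3.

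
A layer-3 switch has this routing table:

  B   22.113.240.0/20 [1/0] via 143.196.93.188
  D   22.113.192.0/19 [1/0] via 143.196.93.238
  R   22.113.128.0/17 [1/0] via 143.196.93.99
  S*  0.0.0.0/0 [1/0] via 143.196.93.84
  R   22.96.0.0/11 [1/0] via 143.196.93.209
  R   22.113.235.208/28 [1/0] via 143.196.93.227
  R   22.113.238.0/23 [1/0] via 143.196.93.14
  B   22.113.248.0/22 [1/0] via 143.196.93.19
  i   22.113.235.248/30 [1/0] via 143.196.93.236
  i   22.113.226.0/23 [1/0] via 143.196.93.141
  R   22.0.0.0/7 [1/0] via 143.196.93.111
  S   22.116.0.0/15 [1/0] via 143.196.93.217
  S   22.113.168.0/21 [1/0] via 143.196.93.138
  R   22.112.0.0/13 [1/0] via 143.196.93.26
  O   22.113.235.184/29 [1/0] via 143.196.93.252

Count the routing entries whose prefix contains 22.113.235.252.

5

Prefixes containing 22.113.235.252:
  0.0.0.0/0 (default, matches everything)
  22.0.0.0/7 (22.0.0.0 - 23.255.255.255)
  22.96.0.0/11 (22.96.0.0 - 22.127.255.255)
  22.112.0.0/13 (22.112.0.0 - 22.119.255.255)
  22.113.128.0/17 (22.113.128.0 - 22.113.255.255)
Total matching entries: 5.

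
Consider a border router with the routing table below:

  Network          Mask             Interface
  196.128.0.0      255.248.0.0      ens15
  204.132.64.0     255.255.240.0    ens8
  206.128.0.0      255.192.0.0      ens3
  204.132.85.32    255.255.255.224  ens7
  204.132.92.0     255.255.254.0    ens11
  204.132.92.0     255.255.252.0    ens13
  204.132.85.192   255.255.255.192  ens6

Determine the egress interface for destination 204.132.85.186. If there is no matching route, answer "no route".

no route

No entry's prefix contains 204.132.85.186; there is no default route.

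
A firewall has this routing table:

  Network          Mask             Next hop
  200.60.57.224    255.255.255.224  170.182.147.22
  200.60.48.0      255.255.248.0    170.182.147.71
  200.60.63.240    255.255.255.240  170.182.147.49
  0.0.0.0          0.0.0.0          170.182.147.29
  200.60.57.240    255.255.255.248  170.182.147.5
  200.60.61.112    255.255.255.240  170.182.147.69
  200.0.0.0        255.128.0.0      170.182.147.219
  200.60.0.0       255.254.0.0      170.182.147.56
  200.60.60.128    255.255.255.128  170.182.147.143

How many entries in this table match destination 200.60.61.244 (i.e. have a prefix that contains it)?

3

Prefixes containing 200.60.61.244:
  0.0.0.0/0 (default, matches everything)
  200.0.0.0/9 (200.0.0.0 - 200.127.255.255)
  200.60.0.0/15 (200.60.0.0 - 200.61.255.255)
Total matching entries: 3.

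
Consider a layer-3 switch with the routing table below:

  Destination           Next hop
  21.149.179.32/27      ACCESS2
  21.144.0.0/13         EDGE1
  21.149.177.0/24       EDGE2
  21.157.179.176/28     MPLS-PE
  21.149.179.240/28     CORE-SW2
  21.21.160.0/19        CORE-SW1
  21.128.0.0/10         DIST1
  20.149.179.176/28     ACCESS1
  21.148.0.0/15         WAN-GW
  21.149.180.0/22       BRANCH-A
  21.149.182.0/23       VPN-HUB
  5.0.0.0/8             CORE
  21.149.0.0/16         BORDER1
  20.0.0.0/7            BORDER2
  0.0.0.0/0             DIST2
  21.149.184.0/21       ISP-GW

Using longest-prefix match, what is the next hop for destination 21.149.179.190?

Routes whose prefix contains 21.149.179.190:
  0.0.0.0/0 (default, matches everything) -> DIST2
  20.0.0.0/7 (20.0.0.0 - 21.255.255.255) -> BORDER2
  21.128.0.0/10 (21.128.0.0 - 21.191.255.255) -> DIST1
  21.144.0.0/13 (21.144.0.0 - 21.151.255.255) -> EDGE1
  21.148.0.0/15 (21.148.0.0 - 21.149.255.255) -> WAN-GW
  21.149.0.0/16 (21.149.0.0 - 21.149.255.255) -> BORDER1
More-specific entries that do NOT match:
  21.157.179.176/28 (21.157.179.176 - 21.157.179.191) does not contain 21.149.179.190
  21.149.179.240/28 (21.149.179.240 - 21.149.179.255) does not contain 21.149.179.190
  20.149.179.176/28 (20.149.179.176 - 20.149.179.191) does not contain 21.149.179.190
  21.149.179.32/27 (21.149.179.32 - 21.149.179.63) does not contain 21.149.179.190
  21.149.177.0/24 (21.149.177.0 - 21.149.177.255) does not contain 21.149.179.190
  21.149.182.0/23 (21.149.182.0 - 21.149.183.255) does not contain 21.149.179.190
  21.149.180.0/22 (21.149.180.0 - 21.149.183.255) does not contain 21.149.179.190
  21.149.184.0/21 (21.149.184.0 - 21.149.191.255) does not contain 21.149.179.190
  21.21.160.0/19 (21.21.160.0 - 21.21.191.255) does not contain 21.149.179.190
Longest matching prefix is /16 -> next hop BORDER1.

BORDER1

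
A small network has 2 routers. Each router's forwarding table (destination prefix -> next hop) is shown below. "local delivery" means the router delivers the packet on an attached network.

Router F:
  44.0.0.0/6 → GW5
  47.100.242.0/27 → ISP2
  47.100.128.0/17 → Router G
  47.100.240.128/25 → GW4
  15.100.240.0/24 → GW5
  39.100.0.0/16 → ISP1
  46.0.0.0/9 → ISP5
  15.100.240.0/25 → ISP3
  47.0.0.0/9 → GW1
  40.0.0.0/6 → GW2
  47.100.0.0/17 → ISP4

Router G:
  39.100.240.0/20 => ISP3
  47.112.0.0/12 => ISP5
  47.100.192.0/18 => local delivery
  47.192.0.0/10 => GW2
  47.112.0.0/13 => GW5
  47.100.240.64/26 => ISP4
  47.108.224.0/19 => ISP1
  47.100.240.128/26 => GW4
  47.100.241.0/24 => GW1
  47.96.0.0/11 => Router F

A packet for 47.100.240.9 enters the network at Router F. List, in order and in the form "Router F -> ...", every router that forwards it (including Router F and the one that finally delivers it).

Router F -> Router G

At Router F: longest match for 47.100.240.9 is 47.100.128.0/17 -> Router G
At Router G: longest match for 47.100.240.9 is 47.100.192.0/18 -> local delivery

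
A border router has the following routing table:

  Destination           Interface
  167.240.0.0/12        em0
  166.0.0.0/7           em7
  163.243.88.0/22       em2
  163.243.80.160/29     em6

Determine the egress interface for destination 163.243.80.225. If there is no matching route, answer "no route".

no route

No entry's prefix contains 163.243.80.225; there is no default route.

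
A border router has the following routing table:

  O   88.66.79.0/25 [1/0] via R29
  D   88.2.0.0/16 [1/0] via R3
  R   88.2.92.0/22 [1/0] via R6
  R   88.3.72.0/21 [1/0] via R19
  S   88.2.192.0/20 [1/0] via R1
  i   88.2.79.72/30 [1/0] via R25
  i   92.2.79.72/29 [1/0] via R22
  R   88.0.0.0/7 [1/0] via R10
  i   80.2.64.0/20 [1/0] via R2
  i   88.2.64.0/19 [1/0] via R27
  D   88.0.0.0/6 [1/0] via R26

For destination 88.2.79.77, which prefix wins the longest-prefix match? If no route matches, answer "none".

88.2.64.0/19

Entries matching 88.2.79.77:
  88.0.0.0/6 (88.0.0.0 - 91.255.255.255)
  88.0.0.0/7 (88.0.0.0 - 89.255.255.255)
  88.2.0.0/16 (88.2.0.0 - 88.2.255.255)
  88.2.64.0/19 (88.2.64.0 - 88.2.95.255)
Most specific is 88.2.64.0/19.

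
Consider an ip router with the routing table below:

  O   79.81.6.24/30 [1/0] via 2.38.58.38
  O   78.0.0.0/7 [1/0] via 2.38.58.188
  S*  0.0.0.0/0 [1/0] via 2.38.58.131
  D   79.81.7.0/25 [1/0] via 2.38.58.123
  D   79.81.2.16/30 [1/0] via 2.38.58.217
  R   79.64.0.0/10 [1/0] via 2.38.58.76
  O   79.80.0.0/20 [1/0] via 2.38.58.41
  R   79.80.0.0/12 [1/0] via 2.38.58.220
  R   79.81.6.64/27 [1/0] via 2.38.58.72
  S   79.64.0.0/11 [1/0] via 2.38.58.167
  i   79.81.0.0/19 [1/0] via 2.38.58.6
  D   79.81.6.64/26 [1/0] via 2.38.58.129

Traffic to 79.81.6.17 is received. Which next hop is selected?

Routes whose prefix contains 79.81.6.17:
  0.0.0.0/0 (default, matches everything) -> 2.38.58.131
  78.0.0.0/7 (78.0.0.0 - 79.255.255.255) -> 2.38.58.188
  79.64.0.0/10 (79.64.0.0 - 79.127.255.255) -> 2.38.58.76
  79.64.0.0/11 (79.64.0.0 - 79.95.255.255) -> 2.38.58.167
  79.80.0.0/12 (79.80.0.0 - 79.95.255.255) -> 2.38.58.220
  79.81.0.0/19 (79.81.0.0 - 79.81.31.255) -> 2.38.58.6
More-specific entries that do NOT match:
  79.81.6.24/30 (79.81.6.24 - 79.81.6.27) does not contain 79.81.6.17
  79.81.2.16/30 (79.81.2.16 - 79.81.2.19) does not contain 79.81.6.17
  79.81.6.64/27 (79.81.6.64 - 79.81.6.95) does not contain 79.81.6.17
  79.81.6.64/26 (79.81.6.64 - 79.81.6.127) does not contain 79.81.6.17
  79.81.7.0/25 (79.81.7.0 - 79.81.7.127) does not contain 79.81.6.17
  79.80.0.0/20 (79.80.0.0 - 79.80.15.255) does not contain 79.81.6.17
Longest matching prefix is /19 -> next hop 2.38.58.6.

2.38.58.6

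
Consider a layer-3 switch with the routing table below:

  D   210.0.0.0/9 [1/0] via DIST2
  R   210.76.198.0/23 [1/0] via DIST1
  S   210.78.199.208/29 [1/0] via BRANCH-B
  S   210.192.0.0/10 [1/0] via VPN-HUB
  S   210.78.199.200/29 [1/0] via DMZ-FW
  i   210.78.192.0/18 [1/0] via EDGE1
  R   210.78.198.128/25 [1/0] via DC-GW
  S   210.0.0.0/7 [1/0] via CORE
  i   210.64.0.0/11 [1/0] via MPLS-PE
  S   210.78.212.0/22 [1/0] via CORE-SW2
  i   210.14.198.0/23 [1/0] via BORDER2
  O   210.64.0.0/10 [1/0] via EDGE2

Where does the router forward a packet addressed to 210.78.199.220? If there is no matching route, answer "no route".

Routes whose prefix contains 210.78.199.220:
  210.0.0.0/7 (210.0.0.0 - 211.255.255.255) -> CORE
  210.0.0.0/9 (210.0.0.0 - 210.127.255.255) -> DIST2
  210.64.0.0/10 (210.64.0.0 - 210.127.255.255) -> EDGE2
  210.64.0.0/11 (210.64.0.0 - 210.95.255.255) -> MPLS-PE
  210.78.192.0/18 (210.78.192.0 - 210.78.255.255) -> EDGE1
More-specific entries that do NOT match:
  210.78.199.208/29 (210.78.199.208 - 210.78.199.215) does not contain 210.78.199.220
  210.78.199.200/29 (210.78.199.200 - 210.78.199.207) does not contain 210.78.199.220
  210.78.198.128/25 (210.78.198.128 - 210.78.198.255) does not contain 210.78.199.220
  210.76.198.0/23 (210.76.198.0 - 210.76.199.255) does not contain 210.78.199.220
  210.14.198.0/23 (210.14.198.0 - 210.14.199.255) does not contain 210.78.199.220
  210.78.212.0/22 (210.78.212.0 - 210.78.215.255) does not contain 210.78.199.220
Longest matching prefix is /18 -> next hop EDGE1.

EDGE1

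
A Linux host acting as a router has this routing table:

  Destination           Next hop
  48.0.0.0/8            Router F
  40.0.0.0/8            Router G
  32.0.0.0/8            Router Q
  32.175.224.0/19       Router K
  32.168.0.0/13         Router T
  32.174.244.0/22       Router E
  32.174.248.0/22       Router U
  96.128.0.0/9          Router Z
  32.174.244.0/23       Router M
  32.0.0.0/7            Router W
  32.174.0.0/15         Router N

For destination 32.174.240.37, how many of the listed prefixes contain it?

Prefixes containing 32.174.240.37:
  32.0.0.0/7 (32.0.0.0 - 33.255.255.255)
  32.0.0.0/8 (32.0.0.0 - 32.255.255.255)
  32.168.0.0/13 (32.168.0.0 - 32.175.255.255)
  32.174.0.0/15 (32.174.0.0 - 32.175.255.255)
Total matching entries: 4.

4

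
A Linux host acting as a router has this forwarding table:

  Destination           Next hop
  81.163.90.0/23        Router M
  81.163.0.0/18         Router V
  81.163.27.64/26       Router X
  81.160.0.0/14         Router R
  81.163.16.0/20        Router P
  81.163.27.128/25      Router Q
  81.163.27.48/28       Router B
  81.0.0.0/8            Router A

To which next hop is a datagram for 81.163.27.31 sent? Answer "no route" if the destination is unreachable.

Router P

Routes whose prefix contains 81.163.27.31:
  81.0.0.0/8 (81.0.0.0 - 81.255.255.255) -> Router A
  81.160.0.0/14 (81.160.0.0 - 81.163.255.255) -> Router R
  81.163.0.0/18 (81.163.0.0 - 81.163.63.255) -> Router V
  81.163.16.0/20 (81.163.16.0 - 81.163.31.255) -> Router P
More-specific entries that do NOT match:
  81.163.27.48/28 (81.163.27.48 - 81.163.27.63) does not contain 81.163.27.31
  81.163.27.64/26 (81.163.27.64 - 81.163.27.127) does not contain 81.163.27.31
  81.163.27.128/25 (81.163.27.128 - 81.163.27.255) does not contain 81.163.27.31
  81.163.90.0/23 (81.163.90.0 - 81.163.91.255) does not contain 81.163.27.31
Longest matching prefix is /20 -> next hop Router P.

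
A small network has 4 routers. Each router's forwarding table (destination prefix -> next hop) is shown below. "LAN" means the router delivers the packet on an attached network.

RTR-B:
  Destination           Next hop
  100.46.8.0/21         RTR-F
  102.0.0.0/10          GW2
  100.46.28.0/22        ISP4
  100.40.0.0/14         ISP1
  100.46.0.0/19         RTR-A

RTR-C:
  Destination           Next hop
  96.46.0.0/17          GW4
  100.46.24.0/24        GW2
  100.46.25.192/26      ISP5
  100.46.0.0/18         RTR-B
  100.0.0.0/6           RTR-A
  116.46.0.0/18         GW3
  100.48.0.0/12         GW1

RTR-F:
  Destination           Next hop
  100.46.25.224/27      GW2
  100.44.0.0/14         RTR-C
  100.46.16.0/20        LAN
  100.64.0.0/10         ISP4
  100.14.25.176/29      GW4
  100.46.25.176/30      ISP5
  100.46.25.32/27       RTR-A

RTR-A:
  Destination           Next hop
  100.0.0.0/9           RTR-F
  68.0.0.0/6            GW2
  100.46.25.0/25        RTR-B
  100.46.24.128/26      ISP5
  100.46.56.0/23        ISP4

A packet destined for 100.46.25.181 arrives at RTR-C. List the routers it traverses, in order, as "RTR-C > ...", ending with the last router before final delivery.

At RTR-C: longest match for 100.46.25.181 is 100.46.0.0/18 -> RTR-B
At RTR-B: longest match for 100.46.25.181 is 100.46.0.0/19 -> RTR-A
At RTR-A: longest match for 100.46.25.181 is 100.0.0.0/9 -> RTR-F
At RTR-F: longest match for 100.46.25.181 is 100.46.16.0/20 -> LAN

RTR-C > RTR-B > RTR-A > RTR-F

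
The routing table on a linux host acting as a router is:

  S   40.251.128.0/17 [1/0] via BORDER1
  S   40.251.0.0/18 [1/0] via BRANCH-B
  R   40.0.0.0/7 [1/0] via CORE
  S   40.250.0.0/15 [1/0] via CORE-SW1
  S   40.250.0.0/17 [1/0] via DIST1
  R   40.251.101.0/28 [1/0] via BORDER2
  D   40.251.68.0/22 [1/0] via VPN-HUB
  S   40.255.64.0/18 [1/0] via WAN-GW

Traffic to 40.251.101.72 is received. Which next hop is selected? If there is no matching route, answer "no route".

CORE-SW1

Routes whose prefix contains 40.251.101.72:
  40.0.0.0/7 (40.0.0.0 - 41.255.255.255) -> CORE
  40.250.0.0/15 (40.250.0.0 - 40.251.255.255) -> CORE-SW1
More-specific entries that do NOT match:
  40.251.101.0/28 (40.251.101.0 - 40.251.101.15) does not contain 40.251.101.72
  40.251.68.0/22 (40.251.68.0 - 40.251.71.255) does not contain 40.251.101.72
  40.251.0.0/18 (40.251.0.0 - 40.251.63.255) does not contain 40.251.101.72
  40.255.64.0/18 (40.255.64.0 - 40.255.127.255) does not contain 40.251.101.72
  40.251.128.0/17 (40.251.128.0 - 40.251.255.255) does not contain 40.251.101.72
  40.250.0.0/17 (40.250.0.0 - 40.250.127.255) does not contain 40.251.101.72
Longest matching prefix is /15 -> next hop CORE-SW1.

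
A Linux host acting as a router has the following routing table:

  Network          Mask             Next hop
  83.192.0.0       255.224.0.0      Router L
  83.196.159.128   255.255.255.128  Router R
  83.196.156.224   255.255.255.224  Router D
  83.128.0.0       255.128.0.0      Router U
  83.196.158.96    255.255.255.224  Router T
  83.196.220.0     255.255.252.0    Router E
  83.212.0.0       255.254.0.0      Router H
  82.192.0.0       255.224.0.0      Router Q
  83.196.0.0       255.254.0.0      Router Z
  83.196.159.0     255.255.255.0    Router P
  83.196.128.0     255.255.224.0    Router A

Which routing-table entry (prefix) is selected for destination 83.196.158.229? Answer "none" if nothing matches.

83.196.128.0/19

Entries matching 83.196.158.229:
  83.128.0.0/9 (83.128.0.0 - 83.255.255.255)
  83.192.0.0/11 (83.192.0.0 - 83.223.255.255)
  83.196.0.0/15 (83.196.0.0 - 83.197.255.255)
  83.196.128.0/19 (83.196.128.0 - 83.196.159.255)
Most specific is 83.196.128.0/19.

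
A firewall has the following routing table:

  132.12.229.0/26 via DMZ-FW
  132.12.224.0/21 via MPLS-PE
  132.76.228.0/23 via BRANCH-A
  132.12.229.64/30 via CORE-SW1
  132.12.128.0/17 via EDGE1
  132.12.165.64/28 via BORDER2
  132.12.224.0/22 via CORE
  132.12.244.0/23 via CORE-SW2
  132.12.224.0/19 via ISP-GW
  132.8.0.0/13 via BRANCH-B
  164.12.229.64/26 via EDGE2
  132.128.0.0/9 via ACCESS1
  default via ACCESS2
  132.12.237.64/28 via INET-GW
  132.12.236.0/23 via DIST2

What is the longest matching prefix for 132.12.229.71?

Entries matching 132.12.229.71:
  0.0.0.0/0 (default, matches everything)
  132.8.0.0/13 (132.8.0.0 - 132.15.255.255)
  132.12.128.0/17 (132.12.128.0 - 132.12.255.255)
  132.12.224.0/19 (132.12.224.0 - 132.12.255.255)
  132.12.224.0/21 (132.12.224.0 - 132.12.231.255)
Most specific is 132.12.224.0/21.

132.12.224.0/21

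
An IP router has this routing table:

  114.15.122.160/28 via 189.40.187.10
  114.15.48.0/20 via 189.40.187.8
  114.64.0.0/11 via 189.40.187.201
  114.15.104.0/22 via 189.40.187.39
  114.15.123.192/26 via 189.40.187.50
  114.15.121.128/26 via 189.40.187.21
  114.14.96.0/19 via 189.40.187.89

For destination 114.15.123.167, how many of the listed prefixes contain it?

0

No listed prefix contains 114.15.123.167.
Total matching entries: 0.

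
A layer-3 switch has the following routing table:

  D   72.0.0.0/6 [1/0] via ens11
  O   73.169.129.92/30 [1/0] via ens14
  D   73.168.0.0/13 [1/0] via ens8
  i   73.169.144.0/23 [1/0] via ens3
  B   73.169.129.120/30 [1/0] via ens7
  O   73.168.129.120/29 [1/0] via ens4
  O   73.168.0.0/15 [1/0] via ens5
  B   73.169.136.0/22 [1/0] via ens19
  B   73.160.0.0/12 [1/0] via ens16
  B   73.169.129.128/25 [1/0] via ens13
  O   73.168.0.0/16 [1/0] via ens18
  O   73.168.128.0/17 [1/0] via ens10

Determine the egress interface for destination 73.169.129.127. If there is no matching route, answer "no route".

Routes whose prefix contains 73.169.129.127:
  72.0.0.0/6 (72.0.0.0 - 75.255.255.255) -> ens11
  73.160.0.0/12 (73.160.0.0 - 73.175.255.255) -> ens16
  73.168.0.0/13 (73.168.0.0 - 73.175.255.255) -> ens8
  73.168.0.0/15 (73.168.0.0 - 73.169.255.255) -> ens5
More-specific entries that do NOT match:
  73.169.129.92/30 (73.169.129.92 - 73.169.129.95) does not contain 73.169.129.127
  73.169.129.120/30 (73.169.129.120 - 73.169.129.123) does not contain 73.169.129.127
  73.168.129.120/29 (73.168.129.120 - 73.168.129.127) does not contain 73.169.129.127
  73.169.129.128/25 (73.169.129.128 - 73.169.129.255) does not contain 73.169.129.127
  73.169.144.0/23 (73.169.144.0 - 73.169.145.255) does not contain 73.169.129.127
  73.169.136.0/22 (73.169.136.0 - 73.169.139.255) does not contain 73.169.129.127
  73.168.128.0/17 (73.168.128.0 - 73.168.255.255) does not contain 73.169.129.127
  73.168.0.0/16 (73.168.0.0 - 73.168.255.255) does not contain 73.169.129.127
Longest matching prefix is /15 -> interface ens5.

ens5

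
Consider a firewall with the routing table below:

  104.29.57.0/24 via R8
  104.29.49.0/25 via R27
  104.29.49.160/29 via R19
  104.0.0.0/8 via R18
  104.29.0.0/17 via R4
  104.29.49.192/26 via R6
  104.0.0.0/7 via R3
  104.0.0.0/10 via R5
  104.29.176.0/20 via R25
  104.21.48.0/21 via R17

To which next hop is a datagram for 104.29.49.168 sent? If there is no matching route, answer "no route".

R4

Routes whose prefix contains 104.29.49.168:
  104.0.0.0/7 (104.0.0.0 - 105.255.255.255) -> R3
  104.0.0.0/8 (104.0.0.0 - 104.255.255.255) -> R18
  104.0.0.0/10 (104.0.0.0 - 104.63.255.255) -> R5
  104.29.0.0/17 (104.29.0.0 - 104.29.127.255) -> R4
More-specific entries that do NOT match:
  104.29.49.160/29 (104.29.49.160 - 104.29.49.167) does not contain 104.29.49.168
  104.29.49.192/26 (104.29.49.192 - 104.29.49.255) does not contain 104.29.49.168
  104.29.49.0/25 (104.29.49.0 - 104.29.49.127) does not contain 104.29.49.168
  104.29.57.0/24 (104.29.57.0 - 104.29.57.255) does not contain 104.29.49.168
  104.21.48.0/21 (104.21.48.0 - 104.21.55.255) does not contain 104.29.49.168
  104.29.176.0/20 (104.29.176.0 - 104.29.191.255) does not contain 104.29.49.168
Longest matching prefix is /17 -> next hop R4.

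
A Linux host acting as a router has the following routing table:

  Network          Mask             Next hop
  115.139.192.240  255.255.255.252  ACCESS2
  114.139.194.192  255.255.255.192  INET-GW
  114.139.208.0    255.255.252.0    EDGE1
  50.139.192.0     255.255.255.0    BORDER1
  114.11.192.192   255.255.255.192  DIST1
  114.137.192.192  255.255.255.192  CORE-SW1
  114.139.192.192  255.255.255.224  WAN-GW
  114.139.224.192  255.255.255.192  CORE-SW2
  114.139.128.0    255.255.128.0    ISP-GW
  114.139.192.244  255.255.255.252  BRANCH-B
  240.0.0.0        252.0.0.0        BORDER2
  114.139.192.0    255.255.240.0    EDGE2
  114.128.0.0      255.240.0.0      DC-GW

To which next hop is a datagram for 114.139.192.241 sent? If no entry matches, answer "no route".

Routes whose prefix contains 114.139.192.241:
  114.128.0.0/12 (114.128.0.0 - 114.143.255.255) -> DC-GW
  114.139.128.0/17 (114.139.128.0 - 114.139.255.255) -> ISP-GW
  114.139.192.0/20 (114.139.192.0 - 114.139.207.255) -> EDGE2
More-specific entries that do NOT match:
  115.139.192.240/30 (115.139.192.240 - 115.139.192.243) does not contain 114.139.192.241
  114.139.192.244/30 (114.139.192.244 - 114.139.192.247) does not contain 114.139.192.241
  114.139.192.192/27 (114.139.192.192 - 114.139.192.223) does not contain 114.139.192.241
  114.139.194.192/26 (114.139.194.192 - 114.139.194.255) does not contain 114.139.192.241
  114.11.192.192/26 (114.11.192.192 - 114.11.192.255) does not contain 114.139.192.241
  114.137.192.192/26 (114.137.192.192 - 114.137.192.255) does not contain 114.139.192.241
  114.139.224.192/26 (114.139.224.192 - 114.139.224.255) does not contain 114.139.192.241
  50.139.192.0/24 (50.139.192.0 - 50.139.192.255) does not contain 114.139.192.241
  114.139.208.0/22 (114.139.208.0 - 114.139.211.255) does not contain 114.139.192.241
Longest matching prefix is /20 -> next hop EDGE2.

EDGE2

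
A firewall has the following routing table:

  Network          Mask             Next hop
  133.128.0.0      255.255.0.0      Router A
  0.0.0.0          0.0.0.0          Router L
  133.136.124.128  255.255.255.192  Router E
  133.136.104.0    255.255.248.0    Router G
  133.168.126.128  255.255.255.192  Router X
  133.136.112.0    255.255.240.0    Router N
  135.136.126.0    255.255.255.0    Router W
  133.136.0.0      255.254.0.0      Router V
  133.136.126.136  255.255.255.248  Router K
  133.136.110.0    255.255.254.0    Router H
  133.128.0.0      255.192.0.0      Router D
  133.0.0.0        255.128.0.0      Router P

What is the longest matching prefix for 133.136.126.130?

Entries matching 133.136.126.130:
  0.0.0.0/0 (default, matches everything)
  133.128.0.0/10 (133.128.0.0 - 133.191.255.255)
  133.136.0.0/15 (133.136.0.0 - 133.137.255.255)
  133.136.112.0/20 (133.136.112.0 - 133.136.127.255)
Most specific is 133.136.112.0/20.

133.136.112.0/20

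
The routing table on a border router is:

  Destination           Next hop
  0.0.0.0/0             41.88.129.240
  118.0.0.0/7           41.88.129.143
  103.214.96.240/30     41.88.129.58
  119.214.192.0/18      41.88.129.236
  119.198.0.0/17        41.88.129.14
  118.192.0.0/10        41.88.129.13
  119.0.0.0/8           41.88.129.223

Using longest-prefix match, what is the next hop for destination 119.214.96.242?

Routes whose prefix contains 119.214.96.242:
  0.0.0.0/0 (default, matches everything) -> 41.88.129.240
  118.0.0.0/7 (118.0.0.0 - 119.255.255.255) -> 41.88.129.143
  119.0.0.0/8 (119.0.0.0 - 119.255.255.255) -> 41.88.129.223
More-specific entries that do NOT match:
  103.214.96.240/30 (103.214.96.240 - 103.214.96.243) does not contain 119.214.96.242
  119.214.192.0/18 (119.214.192.0 - 119.214.255.255) does not contain 119.214.96.242
  119.198.0.0/17 (119.198.0.0 - 119.198.127.255) does not contain 119.214.96.242
  118.192.0.0/10 (118.192.0.0 - 118.255.255.255) does not contain 119.214.96.242
Longest matching prefix is /8 -> next hop 41.88.129.223.

41.88.129.223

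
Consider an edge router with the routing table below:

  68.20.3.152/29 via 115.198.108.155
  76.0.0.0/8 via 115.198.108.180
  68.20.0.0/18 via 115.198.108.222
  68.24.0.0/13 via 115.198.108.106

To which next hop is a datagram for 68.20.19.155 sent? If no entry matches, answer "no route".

115.198.108.222

Routes whose prefix contains 68.20.19.155:
  68.20.0.0/18 (68.20.0.0 - 68.20.63.255) -> 115.198.108.222
More-specific entries that do NOT match:
  68.20.3.152/29 (68.20.3.152 - 68.20.3.159) does not contain 68.20.19.155
Longest matching prefix is /18 -> next hop 115.198.108.222.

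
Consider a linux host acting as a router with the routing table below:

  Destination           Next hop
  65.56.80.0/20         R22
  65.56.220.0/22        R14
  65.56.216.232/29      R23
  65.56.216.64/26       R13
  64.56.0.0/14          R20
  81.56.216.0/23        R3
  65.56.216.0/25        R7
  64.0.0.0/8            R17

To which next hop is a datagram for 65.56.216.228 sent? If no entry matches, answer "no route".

no route

No entry's prefix contains 65.56.216.228; there is no default route.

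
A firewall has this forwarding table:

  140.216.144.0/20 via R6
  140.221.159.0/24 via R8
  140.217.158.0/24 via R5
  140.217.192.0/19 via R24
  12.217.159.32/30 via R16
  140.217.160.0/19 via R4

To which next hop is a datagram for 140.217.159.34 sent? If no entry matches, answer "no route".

no route

No entry's prefix contains 140.217.159.34; there is no default route.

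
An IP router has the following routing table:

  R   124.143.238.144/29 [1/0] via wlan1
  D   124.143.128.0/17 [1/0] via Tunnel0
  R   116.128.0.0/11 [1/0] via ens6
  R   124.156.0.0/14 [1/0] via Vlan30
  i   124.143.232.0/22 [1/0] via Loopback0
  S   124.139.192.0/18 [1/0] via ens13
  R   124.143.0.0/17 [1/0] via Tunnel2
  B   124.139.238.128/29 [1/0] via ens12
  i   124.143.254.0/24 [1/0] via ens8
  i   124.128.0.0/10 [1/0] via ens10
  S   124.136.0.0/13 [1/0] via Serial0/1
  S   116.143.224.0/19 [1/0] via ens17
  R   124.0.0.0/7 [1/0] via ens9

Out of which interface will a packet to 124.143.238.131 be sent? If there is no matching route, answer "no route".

Tunnel0

Routes whose prefix contains 124.143.238.131:
  124.0.0.0/7 (124.0.0.0 - 125.255.255.255) -> ens9
  124.128.0.0/10 (124.128.0.0 - 124.191.255.255) -> ens10
  124.136.0.0/13 (124.136.0.0 - 124.143.255.255) -> Serial0/1
  124.143.128.0/17 (124.143.128.0 - 124.143.255.255) -> Tunnel0
More-specific entries that do NOT match:
  124.143.238.144/29 (124.143.238.144 - 124.143.238.151) does not contain 124.143.238.131
  124.139.238.128/29 (124.139.238.128 - 124.139.238.135) does not contain 124.143.238.131
  124.143.254.0/24 (124.143.254.0 - 124.143.254.255) does not contain 124.143.238.131
  124.143.232.0/22 (124.143.232.0 - 124.143.235.255) does not contain 124.143.238.131
  116.143.224.0/19 (116.143.224.0 - 116.143.255.255) does not contain 124.143.238.131
  124.139.192.0/18 (124.139.192.0 - 124.139.255.255) does not contain 124.143.238.131
Longest matching prefix is /17 -> interface Tunnel0.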